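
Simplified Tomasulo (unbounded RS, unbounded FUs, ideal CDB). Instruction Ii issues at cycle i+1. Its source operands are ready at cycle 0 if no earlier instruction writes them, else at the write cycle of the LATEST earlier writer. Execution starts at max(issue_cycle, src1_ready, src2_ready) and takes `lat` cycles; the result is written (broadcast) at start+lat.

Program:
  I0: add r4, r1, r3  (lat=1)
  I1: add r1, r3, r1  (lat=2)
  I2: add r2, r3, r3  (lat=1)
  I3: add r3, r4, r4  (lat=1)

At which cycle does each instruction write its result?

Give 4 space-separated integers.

I0 add r4: issue@1 deps=(None,None) exec_start@1 write@2
I1 add r1: issue@2 deps=(None,None) exec_start@2 write@4
I2 add r2: issue@3 deps=(None,None) exec_start@3 write@4
I3 add r3: issue@4 deps=(0,0) exec_start@4 write@5

Answer: 2 4 4 5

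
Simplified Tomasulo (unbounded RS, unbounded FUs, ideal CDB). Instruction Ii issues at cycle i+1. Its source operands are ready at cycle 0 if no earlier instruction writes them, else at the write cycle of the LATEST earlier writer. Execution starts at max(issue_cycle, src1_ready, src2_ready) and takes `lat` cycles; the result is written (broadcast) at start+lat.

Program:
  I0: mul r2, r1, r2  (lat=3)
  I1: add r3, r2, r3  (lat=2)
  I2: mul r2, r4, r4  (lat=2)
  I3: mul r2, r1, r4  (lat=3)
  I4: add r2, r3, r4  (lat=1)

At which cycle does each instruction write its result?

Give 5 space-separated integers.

Answer: 4 6 5 7 7

Derivation:
I0 mul r2: issue@1 deps=(None,None) exec_start@1 write@4
I1 add r3: issue@2 deps=(0,None) exec_start@4 write@6
I2 mul r2: issue@3 deps=(None,None) exec_start@3 write@5
I3 mul r2: issue@4 deps=(None,None) exec_start@4 write@7
I4 add r2: issue@5 deps=(1,None) exec_start@6 write@7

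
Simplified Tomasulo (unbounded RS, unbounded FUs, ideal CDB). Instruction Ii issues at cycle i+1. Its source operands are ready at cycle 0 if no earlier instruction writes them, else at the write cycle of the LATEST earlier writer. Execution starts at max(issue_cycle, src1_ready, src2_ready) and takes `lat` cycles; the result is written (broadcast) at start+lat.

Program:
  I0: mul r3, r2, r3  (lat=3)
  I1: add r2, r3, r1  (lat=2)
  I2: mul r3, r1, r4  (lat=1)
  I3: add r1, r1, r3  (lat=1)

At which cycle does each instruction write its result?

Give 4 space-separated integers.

Answer: 4 6 4 5

Derivation:
I0 mul r3: issue@1 deps=(None,None) exec_start@1 write@4
I1 add r2: issue@2 deps=(0,None) exec_start@4 write@6
I2 mul r3: issue@3 deps=(None,None) exec_start@3 write@4
I3 add r1: issue@4 deps=(None,2) exec_start@4 write@5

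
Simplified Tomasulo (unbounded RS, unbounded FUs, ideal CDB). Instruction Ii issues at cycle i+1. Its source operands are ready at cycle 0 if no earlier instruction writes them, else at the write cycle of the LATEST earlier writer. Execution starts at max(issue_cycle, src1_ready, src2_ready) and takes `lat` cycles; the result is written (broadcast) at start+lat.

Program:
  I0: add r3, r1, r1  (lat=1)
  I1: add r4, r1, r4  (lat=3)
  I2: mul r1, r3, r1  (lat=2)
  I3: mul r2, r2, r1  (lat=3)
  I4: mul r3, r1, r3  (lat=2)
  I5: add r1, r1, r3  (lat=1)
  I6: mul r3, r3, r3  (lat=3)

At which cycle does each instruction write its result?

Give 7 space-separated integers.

Answer: 2 5 5 8 7 8 10

Derivation:
I0 add r3: issue@1 deps=(None,None) exec_start@1 write@2
I1 add r4: issue@2 deps=(None,None) exec_start@2 write@5
I2 mul r1: issue@3 deps=(0,None) exec_start@3 write@5
I3 mul r2: issue@4 deps=(None,2) exec_start@5 write@8
I4 mul r3: issue@5 deps=(2,0) exec_start@5 write@7
I5 add r1: issue@6 deps=(2,4) exec_start@7 write@8
I6 mul r3: issue@7 deps=(4,4) exec_start@7 write@10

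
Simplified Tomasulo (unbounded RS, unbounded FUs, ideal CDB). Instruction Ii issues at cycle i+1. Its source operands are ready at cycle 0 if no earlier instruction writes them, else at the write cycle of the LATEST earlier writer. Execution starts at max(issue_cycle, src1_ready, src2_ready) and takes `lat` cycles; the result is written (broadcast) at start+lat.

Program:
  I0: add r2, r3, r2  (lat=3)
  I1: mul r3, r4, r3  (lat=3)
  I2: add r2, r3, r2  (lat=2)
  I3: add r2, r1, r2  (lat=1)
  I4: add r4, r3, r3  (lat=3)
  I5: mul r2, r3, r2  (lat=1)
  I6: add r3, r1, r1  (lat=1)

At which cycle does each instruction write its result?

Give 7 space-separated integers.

I0 add r2: issue@1 deps=(None,None) exec_start@1 write@4
I1 mul r3: issue@2 deps=(None,None) exec_start@2 write@5
I2 add r2: issue@3 deps=(1,0) exec_start@5 write@7
I3 add r2: issue@4 deps=(None,2) exec_start@7 write@8
I4 add r4: issue@5 deps=(1,1) exec_start@5 write@8
I5 mul r2: issue@6 deps=(1,3) exec_start@8 write@9
I6 add r3: issue@7 deps=(None,None) exec_start@7 write@8

Answer: 4 5 7 8 8 9 8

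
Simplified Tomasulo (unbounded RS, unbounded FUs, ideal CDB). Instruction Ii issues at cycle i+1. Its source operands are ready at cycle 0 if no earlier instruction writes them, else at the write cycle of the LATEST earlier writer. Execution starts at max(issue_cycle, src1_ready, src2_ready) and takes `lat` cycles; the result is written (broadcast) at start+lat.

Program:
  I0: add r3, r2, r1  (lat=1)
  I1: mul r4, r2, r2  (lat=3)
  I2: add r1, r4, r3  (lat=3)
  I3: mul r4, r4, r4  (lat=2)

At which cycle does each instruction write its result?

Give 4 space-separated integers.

Answer: 2 5 8 7

Derivation:
I0 add r3: issue@1 deps=(None,None) exec_start@1 write@2
I1 mul r4: issue@2 deps=(None,None) exec_start@2 write@5
I2 add r1: issue@3 deps=(1,0) exec_start@5 write@8
I3 mul r4: issue@4 deps=(1,1) exec_start@5 write@7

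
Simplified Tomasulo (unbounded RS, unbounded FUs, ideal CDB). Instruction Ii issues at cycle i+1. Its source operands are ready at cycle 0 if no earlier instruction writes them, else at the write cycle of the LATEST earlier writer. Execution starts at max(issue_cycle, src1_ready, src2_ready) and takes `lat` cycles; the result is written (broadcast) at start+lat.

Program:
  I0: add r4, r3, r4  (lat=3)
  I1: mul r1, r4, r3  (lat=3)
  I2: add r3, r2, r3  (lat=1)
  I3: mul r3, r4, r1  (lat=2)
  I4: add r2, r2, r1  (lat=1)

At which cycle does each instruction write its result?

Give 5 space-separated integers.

Answer: 4 7 4 9 8

Derivation:
I0 add r4: issue@1 deps=(None,None) exec_start@1 write@4
I1 mul r1: issue@2 deps=(0,None) exec_start@4 write@7
I2 add r3: issue@3 deps=(None,None) exec_start@3 write@4
I3 mul r3: issue@4 deps=(0,1) exec_start@7 write@9
I4 add r2: issue@5 deps=(None,1) exec_start@7 write@8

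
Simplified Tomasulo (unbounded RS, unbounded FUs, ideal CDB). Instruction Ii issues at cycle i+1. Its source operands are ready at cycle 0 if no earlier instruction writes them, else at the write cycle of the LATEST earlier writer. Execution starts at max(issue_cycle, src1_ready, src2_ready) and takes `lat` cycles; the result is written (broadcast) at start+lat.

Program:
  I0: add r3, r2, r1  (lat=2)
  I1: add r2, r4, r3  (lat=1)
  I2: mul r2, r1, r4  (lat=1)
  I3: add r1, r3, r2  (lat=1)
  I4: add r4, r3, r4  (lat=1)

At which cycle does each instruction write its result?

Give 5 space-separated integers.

Answer: 3 4 4 5 6

Derivation:
I0 add r3: issue@1 deps=(None,None) exec_start@1 write@3
I1 add r2: issue@2 deps=(None,0) exec_start@3 write@4
I2 mul r2: issue@3 deps=(None,None) exec_start@3 write@4
I3 add r1: issue@4 deps=(0,2) exec_start@4 write@5
I4 add r4: issue@5 deps=(0,None) exec_start@5 write@6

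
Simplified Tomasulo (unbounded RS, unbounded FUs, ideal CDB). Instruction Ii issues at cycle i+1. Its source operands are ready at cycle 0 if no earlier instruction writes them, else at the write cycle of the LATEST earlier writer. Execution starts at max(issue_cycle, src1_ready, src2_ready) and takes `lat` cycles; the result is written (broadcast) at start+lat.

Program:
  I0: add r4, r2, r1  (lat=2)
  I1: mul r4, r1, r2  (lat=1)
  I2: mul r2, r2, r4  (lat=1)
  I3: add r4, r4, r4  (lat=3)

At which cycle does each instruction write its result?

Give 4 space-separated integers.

Answer: 3 3 4 7

Derivation:
I0 add r4: issue@1 deps=(None,None) exec_start@1 write@3
I1 mul r4: issue@2 deps=(None,None) exec_start@2 write@3
I2 mul r2: issue@3 deps=(None,1) exec_start@3 write@4
I3 add r4: issue@4 deps=(1,1) exec_start@4 write@7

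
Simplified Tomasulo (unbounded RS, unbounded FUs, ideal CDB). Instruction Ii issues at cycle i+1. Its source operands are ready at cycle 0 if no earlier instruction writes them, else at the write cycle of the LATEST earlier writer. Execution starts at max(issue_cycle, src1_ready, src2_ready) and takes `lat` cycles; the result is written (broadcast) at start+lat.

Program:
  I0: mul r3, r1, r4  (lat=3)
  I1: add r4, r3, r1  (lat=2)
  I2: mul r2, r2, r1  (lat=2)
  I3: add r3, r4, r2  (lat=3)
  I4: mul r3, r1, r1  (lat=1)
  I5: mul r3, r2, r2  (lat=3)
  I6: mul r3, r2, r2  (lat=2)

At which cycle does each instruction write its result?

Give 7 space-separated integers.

I0 mul r3: issue@1 deps=(None,None) exec_start@1 write@4
I1 add r4: issue@2 deps=(0,None) exec_start@4 write@6
I2 mul r2: issue@3 deps=(None,None) exec_start@3 write@5
I3 add r3: issue@4 deps=(1,2) exec_start@6 write@9
I4 mul r3: issue@5 deps=(None,None) exec_start@5 write@6
I5 mul r3: issue@6 deps=(2,2) exec_start@6 write@9
I6 mul r3: issue@7 deps=(2,2) exec_start@7 write@9

Answer: 4 6 5 9 6 9 9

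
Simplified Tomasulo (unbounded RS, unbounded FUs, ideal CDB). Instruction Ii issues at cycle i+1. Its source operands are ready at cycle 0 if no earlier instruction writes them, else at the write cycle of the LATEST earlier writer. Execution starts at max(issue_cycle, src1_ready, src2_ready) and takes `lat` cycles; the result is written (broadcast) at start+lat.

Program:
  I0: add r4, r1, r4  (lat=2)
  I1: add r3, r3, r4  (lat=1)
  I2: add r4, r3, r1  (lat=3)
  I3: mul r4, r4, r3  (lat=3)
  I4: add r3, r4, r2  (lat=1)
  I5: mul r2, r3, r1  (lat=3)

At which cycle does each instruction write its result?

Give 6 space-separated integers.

I0 add r4: issue@1 deps=(None,None) exec_start@1 write@3
I1 add r3: issue@2 deps=(None,0) exec_start@3 write@4
I2 add r4: issue@3 deps=(1,None) exec_start@4 write@7
I3 mul r4: issue@4 deps=(2,1) exec_start@7 write@10
I4 add r3: issue@5 deps=(3,None) exec_start@10 write@11
I5 mul r2: issue@6 deps=(4,None) exec_start@11 write@14

Answer: 3 4 7 10 11 14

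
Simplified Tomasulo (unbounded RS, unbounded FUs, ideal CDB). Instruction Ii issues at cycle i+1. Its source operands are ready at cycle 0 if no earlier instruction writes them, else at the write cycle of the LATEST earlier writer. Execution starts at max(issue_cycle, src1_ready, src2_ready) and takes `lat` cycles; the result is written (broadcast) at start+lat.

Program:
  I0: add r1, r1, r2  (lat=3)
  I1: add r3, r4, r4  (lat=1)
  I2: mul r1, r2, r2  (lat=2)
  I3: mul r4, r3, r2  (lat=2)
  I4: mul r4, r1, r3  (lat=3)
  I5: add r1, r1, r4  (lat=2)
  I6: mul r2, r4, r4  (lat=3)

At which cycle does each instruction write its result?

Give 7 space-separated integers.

Answer: 4 3 5 6 8 10 11

Derivation:
I0 add r1: issue@1 deps=(None,None) exec_start@1 write@4
I1 add r3: issue@2 deps=(None,None) exec_start@2 write@3
I2 mul r1: issue@3 deps=(None,None) exec_start@3 write@5
I3 mul r4: issue@4 deps=(1,None) exec_start@4 write@6
I4 mul r4: issue@5 deps=(2,1) exec_start@5 write@8
I5 add r1: issue@6 deps=(2,4) exec_start@8 write@10
I6 mul r2: issue@7 deps=(4,4) exec_start@8 write@11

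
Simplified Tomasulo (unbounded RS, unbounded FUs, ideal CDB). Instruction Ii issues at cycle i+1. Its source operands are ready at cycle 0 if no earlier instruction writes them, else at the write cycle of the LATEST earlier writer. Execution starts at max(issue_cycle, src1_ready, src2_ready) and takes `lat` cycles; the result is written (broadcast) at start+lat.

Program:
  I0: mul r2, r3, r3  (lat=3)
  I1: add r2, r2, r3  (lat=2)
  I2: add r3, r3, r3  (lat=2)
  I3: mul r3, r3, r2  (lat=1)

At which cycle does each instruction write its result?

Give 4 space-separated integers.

Answer: 4 6 5 7

Derivation:
I0 mul r2: issue@1 deps=(None,None) exec_start@1 write@4
I1 add r2: issue@2 deps=(0,None) exec_start@4 write@6
I2 add r3: issue@3 deps=(None,None) exec_start@3 write@5
I3 mul r3: issue@4 deps=(2,1) exec_start@6 write@7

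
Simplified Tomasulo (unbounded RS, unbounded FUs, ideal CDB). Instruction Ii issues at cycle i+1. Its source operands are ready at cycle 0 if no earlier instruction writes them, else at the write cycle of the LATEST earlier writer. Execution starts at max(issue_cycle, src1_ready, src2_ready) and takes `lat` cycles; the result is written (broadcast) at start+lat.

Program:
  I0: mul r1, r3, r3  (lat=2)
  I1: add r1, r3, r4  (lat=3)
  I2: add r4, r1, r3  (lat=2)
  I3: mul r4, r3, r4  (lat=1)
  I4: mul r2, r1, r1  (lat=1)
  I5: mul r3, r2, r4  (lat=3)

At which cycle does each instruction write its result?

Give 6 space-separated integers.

Answer: 3 5 7 8 6 11

Derivation:
I0 mul r1: issue@1 deps=(None,None) exec_start@1 write@3
I1 add r1: issue@2 deps=(None,None) exec_start@2 write@5
I2 add r4: issue@3 deps=(1,None) exec_start@5 write@7
I3 mul r4: issue@4 deps=(None,2) exec_start@7 write@8
I4 mul r2: issue@5 deps=(1,1) exec_start@5 write@6
I5 mul r3: issue@6 deps=(4,3) exec_start@8 write@11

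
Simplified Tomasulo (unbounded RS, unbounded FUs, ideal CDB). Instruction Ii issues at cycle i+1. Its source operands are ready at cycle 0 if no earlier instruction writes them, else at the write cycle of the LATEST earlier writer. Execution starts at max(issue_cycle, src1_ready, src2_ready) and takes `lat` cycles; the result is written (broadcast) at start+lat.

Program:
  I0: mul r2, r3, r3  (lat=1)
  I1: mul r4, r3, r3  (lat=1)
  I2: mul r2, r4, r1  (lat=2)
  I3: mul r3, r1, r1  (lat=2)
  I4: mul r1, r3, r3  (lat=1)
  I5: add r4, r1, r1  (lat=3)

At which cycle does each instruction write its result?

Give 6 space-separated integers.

Answer: 2 3 5 6 7 10

Derivation:
I0 mul r2: issue@1 deps=(None,None) exec_start@1 write@2
I1 mul r4: issue@2 deps=(None,None) exec_start@2 write@3
I2 mul r2: issue@3 deps=(1,None) exec_start@3 write@5
I3 mul r3: issue@4 deps=(None,None) exec_start@4 write@6
I4 mul r1: issue@5 deps=(3,3) exec_start@6 write@7
I5 add r4: issue@6 deps=(4,4) exec_start@7 write@10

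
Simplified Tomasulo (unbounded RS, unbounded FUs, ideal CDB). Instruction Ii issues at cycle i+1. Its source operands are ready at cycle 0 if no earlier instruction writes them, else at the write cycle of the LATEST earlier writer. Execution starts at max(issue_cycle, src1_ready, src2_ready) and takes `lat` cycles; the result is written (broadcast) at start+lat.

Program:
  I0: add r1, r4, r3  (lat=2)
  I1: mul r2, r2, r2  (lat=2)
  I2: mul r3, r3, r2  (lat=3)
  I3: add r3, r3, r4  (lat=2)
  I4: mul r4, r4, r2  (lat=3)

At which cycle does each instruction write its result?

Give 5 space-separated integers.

Answer: 3 4 7 9 8

Derivation:
I0 add r1: issue@1 deps=(None,None) exec_start@1 write@3
I1 mul r2: issue@2 deps=(None,None) exec_start@2 write@4
I2 mul r3: issue@3 deps=(None,1) exec_start@4 write@7
I3 add r3: issue@4 deps=(2,None) exec_start@7 write@9
I4 mul r4: issue@5 deps=(None,1) exec_start@5 write@8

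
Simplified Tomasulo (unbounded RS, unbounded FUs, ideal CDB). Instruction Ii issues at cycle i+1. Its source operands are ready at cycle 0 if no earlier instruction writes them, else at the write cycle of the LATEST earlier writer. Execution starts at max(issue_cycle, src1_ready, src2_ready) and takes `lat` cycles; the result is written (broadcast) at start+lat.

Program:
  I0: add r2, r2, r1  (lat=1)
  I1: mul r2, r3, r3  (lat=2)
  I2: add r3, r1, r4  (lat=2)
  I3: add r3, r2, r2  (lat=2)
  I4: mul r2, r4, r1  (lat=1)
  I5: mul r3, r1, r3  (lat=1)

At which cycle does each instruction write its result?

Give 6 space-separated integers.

I0 add r2: issue@1 deps=(None,None) exec_start@1 write@2
I1 mul r2: issue@2 deps=(None,None) exec_start@2 write@4
I2 add r3: issue@3 deps=(None,None) exec_start@3 write@5
I3 add r3: issue@4 deps=(1,1) exec_start@4 write@6
I4 mul r2: issue@5 deps=(None,None) exec_start@5 write@6
I5 mul r3: issue@6 deps=(None,3) exec_start@6 write@7

Answer: 2 4 5 6 6 7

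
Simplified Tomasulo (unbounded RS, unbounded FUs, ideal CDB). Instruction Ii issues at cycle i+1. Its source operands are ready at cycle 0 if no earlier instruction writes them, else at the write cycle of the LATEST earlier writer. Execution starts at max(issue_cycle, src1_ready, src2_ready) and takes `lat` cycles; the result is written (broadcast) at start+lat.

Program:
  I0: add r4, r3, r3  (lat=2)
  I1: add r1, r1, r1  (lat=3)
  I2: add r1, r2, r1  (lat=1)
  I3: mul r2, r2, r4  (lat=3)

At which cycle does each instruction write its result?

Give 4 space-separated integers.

I0 add r4: issue@1 deps=(None,None) exec_start@1 write@3
I1 add r1: issue@2 deps=(None,None) exec_start@2 write@5
I2 add r1: issue@3 deps=(None,1) exec_start@5 write@6
I3 mul r2: issue@4 deps=(None,0) exec_start@4 write@7

Answer: 3 5 6 7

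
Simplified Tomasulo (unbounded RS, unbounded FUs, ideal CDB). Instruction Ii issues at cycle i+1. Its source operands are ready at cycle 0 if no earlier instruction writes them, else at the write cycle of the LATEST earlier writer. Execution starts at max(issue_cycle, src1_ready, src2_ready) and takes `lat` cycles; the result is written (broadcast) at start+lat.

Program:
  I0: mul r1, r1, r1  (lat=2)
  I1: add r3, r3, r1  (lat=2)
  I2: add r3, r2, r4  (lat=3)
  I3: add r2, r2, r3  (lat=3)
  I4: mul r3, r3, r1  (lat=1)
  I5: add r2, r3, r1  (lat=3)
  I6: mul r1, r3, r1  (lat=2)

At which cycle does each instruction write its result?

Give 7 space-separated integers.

I0 mul r1: issue@1 deps=(None,None) exec_start@1 write@3
I1 add r3: issue@2 deps=(None,0) exec_start@3 write@5
I2 add r3: issue@3 deps=(None,None) exec_start@3 write@6
I3 add r2: issue@4 deps=(None,2) exec_start@6 write@9
I4 mul r3: issue@5 deps=(2,0) exec_start@6 write@7
I5 add r2: issue@6 deps=(4,0) exec_start@7 write@10
I6 mul r1: issue@7 deps=(4,0) exec_start@7 write@9

Answer: 3 5 6 9 7 10 9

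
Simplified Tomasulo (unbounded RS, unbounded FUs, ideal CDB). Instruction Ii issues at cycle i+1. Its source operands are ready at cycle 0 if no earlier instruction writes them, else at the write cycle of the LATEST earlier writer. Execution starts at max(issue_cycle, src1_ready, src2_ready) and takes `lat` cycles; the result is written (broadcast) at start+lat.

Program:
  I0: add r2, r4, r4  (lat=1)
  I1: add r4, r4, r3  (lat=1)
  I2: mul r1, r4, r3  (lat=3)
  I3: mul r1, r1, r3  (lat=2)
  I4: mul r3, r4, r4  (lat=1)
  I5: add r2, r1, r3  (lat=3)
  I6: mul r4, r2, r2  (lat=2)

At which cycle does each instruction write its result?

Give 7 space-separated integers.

Answer: 2 3 6 8 6 11 13

Derivation:
I0 add r2: issue@1 deps=(None,None) exec_start@1 write@2
I1 add r4: issue@2 deps=(None,None) exec_start@2 write@3
I2 mul r1: issue@3 deps=(1,None) exec_start@3 write@6
I3 mul r1: issue@4 deps=(2,None) exec_start@6 write@8
I4 mul r3: issue@5 deps=(1,1) exec_start@5 write@6
I5 add r2: issue@6 deps=(3,4) exec_start@8 write@11
I6 mul r4: issue@7 deps=(5,5) exec_start@11 write@13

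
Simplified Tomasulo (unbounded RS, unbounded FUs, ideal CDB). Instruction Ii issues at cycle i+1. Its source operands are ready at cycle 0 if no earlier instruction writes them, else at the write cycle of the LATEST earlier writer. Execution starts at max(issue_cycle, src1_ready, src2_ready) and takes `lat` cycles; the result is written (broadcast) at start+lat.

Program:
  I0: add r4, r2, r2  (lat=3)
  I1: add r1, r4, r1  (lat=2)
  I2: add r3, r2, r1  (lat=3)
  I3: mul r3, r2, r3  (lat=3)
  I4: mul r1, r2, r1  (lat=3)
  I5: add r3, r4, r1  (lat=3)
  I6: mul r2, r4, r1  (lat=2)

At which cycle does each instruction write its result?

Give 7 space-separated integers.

Answer: 4 6 9 12 9 12 11

Derivation:
I0 add r4: issue@1 deps=(None,None) exec_start@1 write@4
I1 add r1: issue@2 deps=(0,None) exec_start@4 write@6
I2 add r3: issue@3 deps=(None,1) exec_start@6 write@9
I3 mul r3: issue@4 deps=(None,2) exec_start@9 write@12
I4 mul r1: issue@5 deps=(None,1) exec_start@6 write@9
I5 add r3: issue@6 deps=(0,4) exec_start@9 write@12
I6 mul r2: issue@7 deps=(0,4) exec_start@9 write@11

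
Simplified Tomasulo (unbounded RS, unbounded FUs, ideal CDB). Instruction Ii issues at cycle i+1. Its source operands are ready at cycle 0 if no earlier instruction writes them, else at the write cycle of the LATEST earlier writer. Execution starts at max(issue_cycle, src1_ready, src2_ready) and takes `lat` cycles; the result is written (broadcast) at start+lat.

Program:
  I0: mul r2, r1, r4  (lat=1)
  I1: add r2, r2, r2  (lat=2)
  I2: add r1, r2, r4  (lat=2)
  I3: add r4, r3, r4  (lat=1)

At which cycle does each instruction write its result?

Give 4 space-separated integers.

Answer: 2 4 6 5

Derivation:
I0 mul r2: issue@1 deps=(None,None) exec_start@1 write@2
I1 add r2: issue@2 deps=(0,0) exec_start@2 write@4
I2 add r1: issue@3 deps=(1,None) exec_start@4 write@6
I3 add r4: issue@4 deps=(None,None) exec_start@4 write@5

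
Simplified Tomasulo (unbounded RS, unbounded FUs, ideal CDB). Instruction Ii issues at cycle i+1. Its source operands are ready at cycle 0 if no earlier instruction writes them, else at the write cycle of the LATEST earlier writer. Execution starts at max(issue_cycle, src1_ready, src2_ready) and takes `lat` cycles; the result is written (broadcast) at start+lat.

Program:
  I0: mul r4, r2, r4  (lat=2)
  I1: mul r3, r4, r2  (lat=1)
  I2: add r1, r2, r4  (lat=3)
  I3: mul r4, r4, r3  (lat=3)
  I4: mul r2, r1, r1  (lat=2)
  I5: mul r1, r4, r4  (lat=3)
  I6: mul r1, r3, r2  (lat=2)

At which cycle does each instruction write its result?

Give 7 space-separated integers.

I0 mul r4: issue@1 deps=(None,None) exec_start@1 write@3
I1 mul r3: issue@2 deps=(0,None) exec_start@3 write@4
I2 add r1: issue@3 deps=(None,0) exec_start@3 write@6
I3 mul r4: issue@4 deps=(0,1) exec_start@4 write@7
I4 mul r2: issue@5 deps=(2,2) exec_start@6 write@8
I5 mul r1: issue@6 deps=(3,3) exec_start@7 write@10
I6 mul r1: issue@7 deps=(1,4) exec_start@8 write@10

Answer: 3 4 6 7 8 10 10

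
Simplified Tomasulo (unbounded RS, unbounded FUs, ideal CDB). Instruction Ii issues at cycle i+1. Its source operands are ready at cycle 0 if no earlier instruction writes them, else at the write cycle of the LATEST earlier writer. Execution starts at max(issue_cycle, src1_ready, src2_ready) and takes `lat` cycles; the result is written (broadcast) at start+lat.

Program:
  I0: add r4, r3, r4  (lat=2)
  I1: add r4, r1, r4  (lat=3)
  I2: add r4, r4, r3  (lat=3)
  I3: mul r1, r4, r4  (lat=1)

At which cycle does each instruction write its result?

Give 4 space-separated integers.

Answer: 3 6 9 10

Derivation:
I0 add r4: issue@1 deps=(None,None) exec_start@1 write@3
I1 add r4: issue@2 deps=(None,0) exec_start@3 write@6
I2 add r4: issue@3 deps=(1,None) exec_start@6 write@9
I3 mul r1: issue@4 deps=(2,2) exec_start@9 write@10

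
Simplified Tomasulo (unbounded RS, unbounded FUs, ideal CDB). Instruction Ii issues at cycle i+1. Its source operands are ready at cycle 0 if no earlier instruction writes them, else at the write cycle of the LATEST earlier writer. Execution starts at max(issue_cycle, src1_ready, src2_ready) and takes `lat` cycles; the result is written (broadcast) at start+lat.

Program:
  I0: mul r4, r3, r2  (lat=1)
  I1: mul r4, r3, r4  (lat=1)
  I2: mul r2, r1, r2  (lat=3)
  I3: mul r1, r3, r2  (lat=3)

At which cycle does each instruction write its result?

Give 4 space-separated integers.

I0 mul r4: issue@1 deps=(None,None) exec_start@1 write@2
I1 mul r4: issue@2 deps=(None,0) exec_start@2 write@3
I2 mul r2: issue@3 deps=(None,None) exec_start@3 write@6
I3 mul r1: issue@4 deps=(None,2) exec_start@6 write@9

Answer: 2 3 6 9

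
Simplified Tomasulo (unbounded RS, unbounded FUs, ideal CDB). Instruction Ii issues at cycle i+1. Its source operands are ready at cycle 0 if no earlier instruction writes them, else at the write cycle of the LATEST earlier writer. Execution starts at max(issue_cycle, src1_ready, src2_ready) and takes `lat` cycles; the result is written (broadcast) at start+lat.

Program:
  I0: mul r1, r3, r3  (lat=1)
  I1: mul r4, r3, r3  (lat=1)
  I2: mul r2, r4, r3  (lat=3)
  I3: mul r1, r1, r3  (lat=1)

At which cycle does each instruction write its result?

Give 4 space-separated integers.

Answer: 2 3 6 5

Derivation:
I0 mul r1: issue@1 deps=(None,None) exec_start@1 write@2
I1 mul r4: issue@2 deps=(None,None) exec_start@2 write@3
I2 mul r2: issue@3 deps=(1,None) exec_start@3 write@6
I3 mul r1: issue@4 deps=(0,None) exec_start@4 write@5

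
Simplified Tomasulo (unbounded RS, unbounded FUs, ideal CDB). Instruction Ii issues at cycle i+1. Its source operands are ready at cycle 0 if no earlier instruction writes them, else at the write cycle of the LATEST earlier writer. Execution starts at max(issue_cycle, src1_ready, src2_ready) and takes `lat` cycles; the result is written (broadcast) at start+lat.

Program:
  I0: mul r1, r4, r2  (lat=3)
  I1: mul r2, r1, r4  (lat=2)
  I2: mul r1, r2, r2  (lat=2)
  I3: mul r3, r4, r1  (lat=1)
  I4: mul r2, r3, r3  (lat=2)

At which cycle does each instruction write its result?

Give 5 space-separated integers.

I0 mul r1: issue@1 deps=(None,None) exec_start@1 write@4
I1 mul r2: issue@2 deps=(0,None) exec_start@4 write@6
I2 mul r1: issue@3 deps=(1,1) exec_start@6 write@8
I3 mul r3: issue@4 deps=(None,2) exec_start@8 write@9
I4 mul r2: issue@5 deps=(3,3) exec_start@9 write@11

Answer: 4 6 8 9 11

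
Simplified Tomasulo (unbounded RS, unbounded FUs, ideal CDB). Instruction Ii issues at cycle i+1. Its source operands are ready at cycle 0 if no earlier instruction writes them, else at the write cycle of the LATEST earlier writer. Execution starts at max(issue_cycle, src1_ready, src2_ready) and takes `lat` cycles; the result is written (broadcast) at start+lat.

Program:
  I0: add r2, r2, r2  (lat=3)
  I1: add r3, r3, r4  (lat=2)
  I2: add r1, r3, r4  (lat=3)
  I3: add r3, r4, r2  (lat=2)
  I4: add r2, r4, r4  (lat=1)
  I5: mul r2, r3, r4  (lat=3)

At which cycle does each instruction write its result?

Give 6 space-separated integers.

I0 add r2: issue@1 deps=(None,None) exec_start@1 write@4
I1 add r3: issue@2 deps=(None,None) exec_start@2 write@4
I2 add r1: issue@3 deps=(1,None) exec_start@4 write@7
I3 add r3: issue@4 deps=(None,0) exec_start@4 write@6
I4 add r2: issue@5 deps=(None,None) exec_start@5 write@6
I5 mul r2: issue@6 deps=(3,None) exec_start@6 write@9

Answer: 4 4 7 6 6 9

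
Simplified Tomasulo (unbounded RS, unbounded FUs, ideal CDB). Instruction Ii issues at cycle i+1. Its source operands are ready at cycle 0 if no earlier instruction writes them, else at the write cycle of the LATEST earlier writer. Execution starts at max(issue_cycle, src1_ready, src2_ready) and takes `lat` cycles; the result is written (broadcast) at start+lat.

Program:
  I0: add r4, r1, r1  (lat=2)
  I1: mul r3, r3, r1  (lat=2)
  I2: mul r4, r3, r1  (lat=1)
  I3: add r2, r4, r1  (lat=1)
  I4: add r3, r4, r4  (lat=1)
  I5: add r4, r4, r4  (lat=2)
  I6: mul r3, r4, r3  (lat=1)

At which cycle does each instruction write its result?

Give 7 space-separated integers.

I0 add r4: issue@1 deps=(None,None) exec_start@1 write@3
I1 mul r3: issue@2 deps=(None,None) exec_start@2 write@4
I2 mul r4: issue@3 deps=(1,None) exec_start@4 write@5
I3 add r2: issue@4 deps=(2,None) exec_start@5 write@6
I4 add r3: issue@5 deps=(2,2) exec_start@5 write@6
I5 add r4: issue@6 deps=(2,2) exec_start@6 write@8
I6 mul r3: issue@7 deps=(5,4) exec_start@8 write@9

Answer: 3 4 5 6 6 8 9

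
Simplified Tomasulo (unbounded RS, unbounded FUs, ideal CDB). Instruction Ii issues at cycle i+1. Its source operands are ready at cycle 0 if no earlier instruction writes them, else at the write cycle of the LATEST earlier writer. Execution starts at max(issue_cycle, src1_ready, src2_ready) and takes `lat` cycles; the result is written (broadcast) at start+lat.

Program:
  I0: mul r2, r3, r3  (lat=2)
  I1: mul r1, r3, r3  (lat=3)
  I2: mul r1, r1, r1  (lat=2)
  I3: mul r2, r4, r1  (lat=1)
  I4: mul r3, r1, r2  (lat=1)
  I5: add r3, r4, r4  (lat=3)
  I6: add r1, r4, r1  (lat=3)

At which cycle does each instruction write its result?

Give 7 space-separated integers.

Answer: 3 5 7 8 9 9 10

Derivation:
I0 mul r2: issue@1 deps=(None,None) exec_start@1 write@3
I1 mul r1: issue@2 deps=(None,None) exec_start@2 write@5
I2 mul r1: issue@3 deps=(1,1) exec_start@5 write@7
I3 mul r2: issue@4 deps=(None,2) exec_start@7 write@8
I4 mul r3: issue@5 deps=(2,3) exec_start@8 write@9
I5 add r3: issue@6 deps=(None,None) exec_start@6 write@9
I6 add r1: issue@7 deps=(None,2) exec_start@7 write@10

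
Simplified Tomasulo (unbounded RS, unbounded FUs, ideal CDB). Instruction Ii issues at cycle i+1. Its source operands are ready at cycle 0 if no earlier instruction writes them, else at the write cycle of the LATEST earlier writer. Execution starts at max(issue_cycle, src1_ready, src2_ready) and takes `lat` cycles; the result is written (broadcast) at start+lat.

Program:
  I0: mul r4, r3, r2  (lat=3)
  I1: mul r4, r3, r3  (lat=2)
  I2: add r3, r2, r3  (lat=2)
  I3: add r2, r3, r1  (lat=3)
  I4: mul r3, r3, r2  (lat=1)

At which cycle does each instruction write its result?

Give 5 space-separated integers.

Answer: 4 4 5 8 9

Derivation:
I0 mul r4: issue@1 deps=(None,None) exec_start@1 write@4
I1 mul r4: issue@2 deps=(None,None) exec_start@2 write@4
I2 add r3: issue@3 deps=(None,None) exec_start@3 write@5
I3 add r2: issue@4 deps=(2,None) exec_start@5 write@8
I4 mul r3: issue@5 deps=(2,3) exec_start@8 write@9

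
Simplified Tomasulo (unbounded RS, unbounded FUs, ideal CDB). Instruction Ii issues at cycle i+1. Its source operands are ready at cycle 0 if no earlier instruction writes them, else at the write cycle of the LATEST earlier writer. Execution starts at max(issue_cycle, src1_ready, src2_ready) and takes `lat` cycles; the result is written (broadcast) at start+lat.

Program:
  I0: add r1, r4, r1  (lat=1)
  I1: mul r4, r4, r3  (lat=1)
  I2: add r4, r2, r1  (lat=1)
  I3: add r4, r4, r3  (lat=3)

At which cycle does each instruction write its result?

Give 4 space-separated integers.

Answer: 2 3 4 7

Derivation:
I0 add r1: issue@1 deps=(None,None) exec_start@1 write@2
I1 mul r4: issue@2 deps=(None,None) exec_start@2 write@3
I2 add r4: issue@3 deps=(None,0) exec_start@3 write@4
I3 add r4: issue@4 deps=(2,None) exec_start@4 write@7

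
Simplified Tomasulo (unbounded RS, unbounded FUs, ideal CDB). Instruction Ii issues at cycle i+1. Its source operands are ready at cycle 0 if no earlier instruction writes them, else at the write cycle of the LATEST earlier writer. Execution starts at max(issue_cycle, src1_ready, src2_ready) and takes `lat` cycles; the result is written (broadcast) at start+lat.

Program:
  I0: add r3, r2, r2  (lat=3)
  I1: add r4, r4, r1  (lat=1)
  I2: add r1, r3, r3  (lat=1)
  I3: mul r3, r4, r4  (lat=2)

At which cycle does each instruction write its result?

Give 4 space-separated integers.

Answer: 4 3 5 6

Derivation:
I0 add r3: issue@1 deps=(None,None) exec_start@1 write@4
I1 add r4: issue@2 deps=(None,None) exec_start@2 write@3
I2 add r1: issue@3 deps=(0,0) exec_start@4 write@5
I3 mul r3: issue@4 deps=(1,1) exec_start@4 write@6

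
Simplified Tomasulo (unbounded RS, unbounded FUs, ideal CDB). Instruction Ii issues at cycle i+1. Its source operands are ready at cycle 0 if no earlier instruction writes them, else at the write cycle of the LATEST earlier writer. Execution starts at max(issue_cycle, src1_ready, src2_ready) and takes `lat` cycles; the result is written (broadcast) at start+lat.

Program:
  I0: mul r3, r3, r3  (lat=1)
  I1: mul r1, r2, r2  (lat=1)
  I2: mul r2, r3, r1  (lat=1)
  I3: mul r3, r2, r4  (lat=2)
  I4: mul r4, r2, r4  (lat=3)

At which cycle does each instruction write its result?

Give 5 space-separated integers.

I0 mul r3: issue@1 deps=(None,None) exec_start@1 write@2
I1 mul r1: issue@2 deps=(None,None) exec_start@2 write@3
I2 mul r2: issue@3 deps=(0,1) exec_start@3 write@4
I3 mul r3: issue@4 deps=(2,None) exec_start@4 write@6
I4 mul r4: issue@5 deps=(2,None) exec_start@5 write@8

Answer: 2 3 4 6 8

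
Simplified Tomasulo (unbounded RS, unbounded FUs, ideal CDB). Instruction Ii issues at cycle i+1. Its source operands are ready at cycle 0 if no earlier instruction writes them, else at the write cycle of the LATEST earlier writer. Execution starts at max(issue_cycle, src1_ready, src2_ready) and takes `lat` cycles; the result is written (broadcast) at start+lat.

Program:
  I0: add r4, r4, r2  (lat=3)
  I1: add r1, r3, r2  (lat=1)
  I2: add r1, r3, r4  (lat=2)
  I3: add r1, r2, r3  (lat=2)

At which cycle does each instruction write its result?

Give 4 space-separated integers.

I0 add r4: issue@1 deps=(None,None) exec_start@1 write@4
I1 add r1: issue@2 deps=(None,None) exec_start@2 write@3
I2 add r1: issue@3 deps=(None,0) exec_start@4 write@6
I3 add r1: issue@4 deps=(None,None) exec_start@4 write@6

Answer: 4 3 6 6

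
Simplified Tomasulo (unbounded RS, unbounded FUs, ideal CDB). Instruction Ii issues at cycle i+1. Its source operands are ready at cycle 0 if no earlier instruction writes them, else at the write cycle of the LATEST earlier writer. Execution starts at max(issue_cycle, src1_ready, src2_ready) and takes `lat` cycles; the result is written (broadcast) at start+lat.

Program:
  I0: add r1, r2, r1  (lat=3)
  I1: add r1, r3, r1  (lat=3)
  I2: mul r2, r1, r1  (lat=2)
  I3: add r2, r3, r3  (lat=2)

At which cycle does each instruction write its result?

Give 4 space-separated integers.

I0 add r1: issue@1 deps=(None,None) exec_start@1 write@4
I1 add r1: issue@2 deps=(None,0) exec_start@4 write@7
I2 mul r2: issue@3 deps=(1,1) exec_start@7 write@9
I3 add r2: issue@4 deps=(None,None) exec_start@4 write@6

Answer: 4 7 9 6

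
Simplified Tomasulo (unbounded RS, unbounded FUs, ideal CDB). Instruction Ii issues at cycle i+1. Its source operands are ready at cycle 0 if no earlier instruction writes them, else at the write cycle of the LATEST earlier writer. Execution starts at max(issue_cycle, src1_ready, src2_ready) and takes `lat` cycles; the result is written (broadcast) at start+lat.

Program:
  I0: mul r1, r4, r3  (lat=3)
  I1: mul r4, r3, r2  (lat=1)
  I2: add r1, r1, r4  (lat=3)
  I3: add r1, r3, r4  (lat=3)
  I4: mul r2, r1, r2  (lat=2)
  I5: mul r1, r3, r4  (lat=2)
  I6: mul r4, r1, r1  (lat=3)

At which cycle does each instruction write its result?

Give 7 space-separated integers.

Answer: 4 3 7 7 9 8 11

Derivation:
I0 mul r1: issue@1 deps=(None,None) exec_start@1 write@4
I1 mul r4: issue@2 deps=(None,None) exec_start@2 write@3
I2 add r1: issue@3 deps=(0,1) exec_start@4 write@7
I3 add r1: issue@4 deps=(None,1) exec_start@4 write@7
I4 mul r2: issue@5 deps=(3,None) exec_start@7 write@9
I5 mul r1: issue@6 deps=(None,1) exec_start@6 write@8
I6 mul r4: issue@7 deps=(5,5) exec_start@8 write@11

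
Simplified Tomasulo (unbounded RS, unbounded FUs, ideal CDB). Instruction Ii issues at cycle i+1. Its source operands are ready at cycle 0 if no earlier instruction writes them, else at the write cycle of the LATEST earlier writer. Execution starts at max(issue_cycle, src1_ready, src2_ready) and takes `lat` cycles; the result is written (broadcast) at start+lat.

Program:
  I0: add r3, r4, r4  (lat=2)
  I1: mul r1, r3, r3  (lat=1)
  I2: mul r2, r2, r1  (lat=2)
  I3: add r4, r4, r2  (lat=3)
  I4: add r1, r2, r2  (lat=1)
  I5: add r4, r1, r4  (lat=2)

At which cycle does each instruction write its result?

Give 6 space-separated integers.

Answer: 3 4 6 9 7 11

Derivation:
I0 add r3: issue@1 deps=(None,None) exec_start@1 write@3
I1 mul r1: issue@2 deps=(0,0) exec_start@3 write@4
I2 mul r2: issue@3 deps=(None,1) exec_start@4 write@6
I3 add r4: issue@4 deps=(None,2) exec_start@6 write@9
I4 add r1: issue@5 deps=(2,2) exec_start@6 write@7
I5 add r4: issue@6 deps=(4,3) exec_start@9 write@11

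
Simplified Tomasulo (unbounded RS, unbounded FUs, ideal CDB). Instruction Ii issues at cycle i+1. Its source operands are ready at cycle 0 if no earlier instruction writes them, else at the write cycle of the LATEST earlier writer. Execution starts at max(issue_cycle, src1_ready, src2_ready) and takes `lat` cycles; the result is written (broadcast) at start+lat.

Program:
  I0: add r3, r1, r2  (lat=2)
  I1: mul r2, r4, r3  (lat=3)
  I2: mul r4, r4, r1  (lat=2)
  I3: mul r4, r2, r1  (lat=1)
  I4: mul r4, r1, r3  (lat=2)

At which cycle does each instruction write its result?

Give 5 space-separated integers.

Answer: 3 6 5 7 7

Derivation:
I0 add r3: issue@1 deps=(None,None) exec_start@1 write@3
I1 mul r2: issue@2 deps=(None,0) exec_start@3 write@6
I2 mul r4: issue@3 deps=(None,None) exec_start@3 write@5
I3 mul r4: issue@4 deps=(1,None) exec_start@6 write@7
I4 mul r4: issue@5 deps=(None,0) exec_start@5 write@7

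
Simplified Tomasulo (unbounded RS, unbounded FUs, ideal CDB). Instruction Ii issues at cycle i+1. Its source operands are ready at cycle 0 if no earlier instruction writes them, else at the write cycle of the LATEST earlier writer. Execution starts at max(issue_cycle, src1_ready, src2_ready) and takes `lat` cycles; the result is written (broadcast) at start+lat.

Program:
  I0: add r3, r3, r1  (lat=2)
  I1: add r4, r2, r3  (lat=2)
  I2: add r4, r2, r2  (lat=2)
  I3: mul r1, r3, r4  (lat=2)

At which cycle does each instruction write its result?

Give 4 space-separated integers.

Answer: 3 5 5 7

Derivation:
I0 add r3: issue@1 deps=(None,None) exec_start@1 write@3
I1 add r4: issue@2 deps=(None,0) exec_start@3 write@5
I2 add r4: issue@3 deps=(None,None) exec_start@3 write@5
I3 mul r1: issue@4 deps=(0,2) exec_start@5 write@7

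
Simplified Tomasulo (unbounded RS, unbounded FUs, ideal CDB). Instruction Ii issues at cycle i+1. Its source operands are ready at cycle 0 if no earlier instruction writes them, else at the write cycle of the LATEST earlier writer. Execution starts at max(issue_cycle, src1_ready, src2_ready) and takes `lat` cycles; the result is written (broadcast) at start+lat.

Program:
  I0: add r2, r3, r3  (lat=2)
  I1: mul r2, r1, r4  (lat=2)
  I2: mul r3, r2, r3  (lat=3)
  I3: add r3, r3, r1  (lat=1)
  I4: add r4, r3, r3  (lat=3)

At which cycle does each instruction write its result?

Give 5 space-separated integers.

I0 add r2: issue@1 deps=(None,None) exec_start@1 write@3
I1 mul r2: issue@2 deps=(None,None) exec_start@2 write@4
I2 mul r3: issue@3 deps=(1,None) exec_start@4 write@7
I3 add r3: issue@4 deps=(2,None) exec_start@7 write@8
I4 add r4: issue@5 deps=(3,3) exec_start@8 write@11

Answer: 3 4 7 8 11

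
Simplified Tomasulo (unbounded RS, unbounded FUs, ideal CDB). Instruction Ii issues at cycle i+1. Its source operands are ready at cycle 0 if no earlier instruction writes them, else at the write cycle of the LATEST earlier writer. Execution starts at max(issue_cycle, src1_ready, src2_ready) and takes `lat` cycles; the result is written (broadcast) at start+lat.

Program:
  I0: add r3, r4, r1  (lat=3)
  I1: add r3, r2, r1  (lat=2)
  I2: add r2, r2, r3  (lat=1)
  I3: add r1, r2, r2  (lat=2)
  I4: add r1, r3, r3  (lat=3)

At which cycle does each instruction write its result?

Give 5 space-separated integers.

I0 add r3: issue@1 deps=(None,None) exec_start@1 write@4
I1 add r3: issue@2 deps=(None,None) exec_start@2 write@4
I2 add r2: issue@3 deps=(None,1) exec_start@4 write@5
I3 add r1: issue@4 deps=(2,2) exec_start@5 write@7
I4 add r1: issue@5 deps=(1,1) exec_start@5 write@8

Answer: 4 4 5 7 8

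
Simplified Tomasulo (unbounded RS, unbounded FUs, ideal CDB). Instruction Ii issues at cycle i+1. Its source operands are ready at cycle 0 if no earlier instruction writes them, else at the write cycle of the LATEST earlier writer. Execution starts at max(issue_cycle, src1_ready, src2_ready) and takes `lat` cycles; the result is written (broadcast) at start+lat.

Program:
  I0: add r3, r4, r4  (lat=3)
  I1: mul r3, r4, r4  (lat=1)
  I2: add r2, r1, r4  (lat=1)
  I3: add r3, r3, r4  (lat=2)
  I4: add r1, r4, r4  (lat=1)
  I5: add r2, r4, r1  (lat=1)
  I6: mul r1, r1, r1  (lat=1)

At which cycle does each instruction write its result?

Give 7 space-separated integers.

Answer: 4 3 4 6 6 7 8

Derivation:
I0 add r3: issue@1 deps=(None,None) exec_start@1 write@4
I1 mul r3: issue@2 deps=(None,None) exec_start@2 write@3
I2 add r2: issue@3 deps=(None,None) exec_start@3 write@4
I3 add r3: issue@4 deps=(1,None) exec_start@4 write@6
I4 add r1: issue@5 deps=(None,None) exec_start@5 write@6
I5 add r2: issue@6 deps=(None,4) exec_start@6 write@7
I6 mul r1: issue@7 deps=(4,4) exec_start@7 write@8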